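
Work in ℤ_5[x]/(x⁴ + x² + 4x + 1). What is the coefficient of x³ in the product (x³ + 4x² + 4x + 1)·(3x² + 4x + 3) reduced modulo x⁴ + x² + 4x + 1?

Multiply in ℤ_5[x]: (x³ + 4x² + 4x + 1)·(3x² + 4x + 3) = 3x⁵ + x⁴ + x³ + x² + x + 3.
Reduce using x⁴ ≡ 4x² + x + 4 (mod x⁴ + x² + 4x + 1).
Reduced: 3x³ + 3x² + 4x + 2.

3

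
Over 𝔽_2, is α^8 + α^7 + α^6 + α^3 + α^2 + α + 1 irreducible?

Write P(α) = α^8 + α^7 + α^6 + α^3 + α^2 + α + 1.
Check for roots in 𝔽_2: P(0) = 1; P(1) = 1.
No roots, so no linear factors.
Monic irreducibles of degree 2 over GF(2): α^2 + α + 1.
None of them divide P (all give nonzero remainder).
Monic irreducibles of degree 3 over GF(2): α^3 + α + 1, α^3 + α^2 + 1.
None of them divide P (all give nonzero remainder).
Monic irreducibles of degree 4 over GF(2): α^4 + α + 1, α^4 + α^3 + 1, α^4 + α^3 + α^2 + α + 1.
None of them divide P (all give nonzero remainder).
No irreducible factor of degree ≤ 4 exists, so P is irreducible over GF(2).

Yes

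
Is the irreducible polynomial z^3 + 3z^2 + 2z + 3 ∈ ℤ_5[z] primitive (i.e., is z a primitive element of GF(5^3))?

Yes

Write f(z) = z^3 + 3z^2 + 2z + 3.
|GF(5^3)^×| = 5^3 − 1 = 124. Prime factorization: 124 = 2^2·31.
f is primitive ⇔ z has order 124 in GF(5)[z]/(f), i.e. z^(124/q) ≠ 1 for each prime q | 124.
z^(62) mod f = 4.
z^(4) mod f = 2z^2 + 3z + 4.
None equal 1, so z has full order 124; f is primitive.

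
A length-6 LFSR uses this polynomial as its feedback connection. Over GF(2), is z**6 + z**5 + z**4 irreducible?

No

Write P(z) = z**6 + z**5 + z**4.
Check for roots in GF(2): P(0) = 0 → root; P(1) = 1.
P(0) = 0, so (z) divides P(z); P is reducible.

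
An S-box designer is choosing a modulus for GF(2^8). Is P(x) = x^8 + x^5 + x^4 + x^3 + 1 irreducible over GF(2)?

Yes

Check for roots in GF(2): P(0) = 1; P(1) = 1.
No roots, so no linear factors.
Monic irreducibles of degree 2 over GF(2): x^2 + x + 1.
None of them divide P (all give nonzero remainder).
Monic irreducibles of degree 3 over GF(2): x^3 + x + 1, x^3 + x^2 + 1.
None of them divide P (all give nonzero remainder).
Monic irreducibles of degree 4 over GF(2): x^4 + x + 1, x^4 + x^3 + 1, x^4 + x^3 + x^2 + x + 1.
None of them divide P (all give nonzero remainder).
No irreducible factor of degree ≤ 4 exists, so P is irreducible over GF(2).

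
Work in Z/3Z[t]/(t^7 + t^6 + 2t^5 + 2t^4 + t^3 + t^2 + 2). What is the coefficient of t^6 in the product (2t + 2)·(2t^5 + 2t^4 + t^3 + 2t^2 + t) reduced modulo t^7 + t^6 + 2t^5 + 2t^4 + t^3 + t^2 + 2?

1

Multiply in Z/3Z[t]: (2t + 2)·(2t^5 + 2t^4 + t^3 + 2t^2 + t) = t^6 + 2t^5 + 2t.
Reduced: t^6 + 2t^5 + 2t.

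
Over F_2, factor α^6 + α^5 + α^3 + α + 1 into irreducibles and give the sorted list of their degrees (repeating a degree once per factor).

Write h(α) = α^6 + α^5 + α^3 + α + 1.
Roots in F_2: h(0) = 1; h(1) = 1.
Complete factorization: h(α) = (α^2 + α + 1)^3.
Factor degrees with multiplicity: 2 + 2 + 2 = 6.

2, 2, 2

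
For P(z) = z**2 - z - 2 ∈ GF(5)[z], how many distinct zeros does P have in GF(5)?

Evaluate at each of the 5 elements of GF(5):
P(0) = 3; P(1) = 3; P(2) = 0 → root; P(3) = 4; P(4) = 0 → root.
Roots: {2, 4}.

2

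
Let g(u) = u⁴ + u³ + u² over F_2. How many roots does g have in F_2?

1

Evaluate at each of the 2 elements of F_2:
g(0) = 0 → root; g(1) = 1.
Roots: {0}.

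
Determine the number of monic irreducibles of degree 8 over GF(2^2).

8160

x^(4^8) − x is the product of all monic irreducibles of degree dividing 8; Möbius inversion gives N = (1/8) Σ μ(8/d)·4^d.
Divisors of 8: 1, 2, 4, 8; μ(8/d) for each: 0, 0, -1, 1.
Σ = − 4^4 + 4^8 = 65280.
N = 65280/8 = 8160.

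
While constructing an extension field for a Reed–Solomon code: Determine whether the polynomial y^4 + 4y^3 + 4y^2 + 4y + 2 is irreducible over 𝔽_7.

Write g(y) = y^4 + 4y^3 + 4y^2 + 4y + 2.
Check for roots in 𝔽_7: g(0) = 2; g(1) = 1; g(2) = 4; g(3) = 1; g(4) = 6; g(5) = 1; g(6) = 6.
No roots, so no linear factors.
Degree-2 irreducible divisors: test the 21 monic irreducibles of degree 2 over GF(7).
None of them divide g (all give nonzero remainder).
No irreducible factor of degree ≤ 2 exists, so g is irreducible over GF(7).

Yes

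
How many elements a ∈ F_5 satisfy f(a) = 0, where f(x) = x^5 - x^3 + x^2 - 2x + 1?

Evaluate at each of the 5 elements of F_5:
f(0) = 1; f(1) = 0 → root; f(2) = 0 → root; f(3) = 0 → root; f(4) = 4.
Roots: {1, 2, 3}.

3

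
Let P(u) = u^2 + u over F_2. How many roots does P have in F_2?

2

Evaluate at each of the 2 elements of F_2:
P(0) = 0 → root; P(1) = 0 → root.
Roots: {0, 1}.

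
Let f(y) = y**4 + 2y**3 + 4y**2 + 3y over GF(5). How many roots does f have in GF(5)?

Evaluate at each of the 5 elements of GF(5):
f(0) = 0 → root; f(1) = 0 → root; f(2) = 4; f(3) = 0 → root; f(4) = 0 → root.
Roots: {0, 1, 3, 4}.

4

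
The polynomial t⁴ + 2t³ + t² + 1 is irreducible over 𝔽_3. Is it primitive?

No

Write f(t) = t⁴ + 2t³ + t² + 1.
|GF(3^4)^×| = 3^4 − 1 = 80. Prime factorization: 80 = 2^4·5.
f is primitive ⇔ t has order 80 in GF(3)[t]/(f), i.e. t^(80/q) ≠ 1 for each prime q | 80.
t^(40) mod f = 1
t^(16) mod f = t³ + t² + 2t.
Since t^(40) = 1, the order of t divides 40 < 80; not primitive.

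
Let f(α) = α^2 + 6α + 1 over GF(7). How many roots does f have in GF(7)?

Evaluate at each of the 7 elements of GF(7):
f(0) = 1; f(1) = 1; f(2) = 3; f(3) = 0 → root; f(4) = 6; f(5) = 0 → root; f(6) = 3.
Roots: {3, 5}.

2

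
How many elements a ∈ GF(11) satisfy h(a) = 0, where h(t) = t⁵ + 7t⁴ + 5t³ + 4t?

Evaluate at each of the 11 elements of GF(11):
h(0) = 0 → root; h(1) = 6; h(2) = 5; h(3) = 0 → root; h(4) = 6; h(5) = 5; h(6) = 0 → root; h(7) = 3; h(8) = 1; h(9) = 10; h(10) = 8.
Roots: {0, 3, 6}.

3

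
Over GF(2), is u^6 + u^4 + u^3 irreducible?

Write f(u) = u^6 + u^4 + u^3.
Check for roots in GF(2): f(0) = 0 → root; f(1) = 1.
f(0) = 0, so (u) divides f(u); f is reducible.

No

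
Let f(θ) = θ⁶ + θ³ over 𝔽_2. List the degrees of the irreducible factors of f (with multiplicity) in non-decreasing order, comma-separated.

1, 1, 1, 1, 2

Roots in 𝔽_2: f(0) = 0 → root; f(1) = 0 → root.
Linear factors from roots: (θ), (θ + 1).
Complete factorization: f(θ) = (θ + 1)·(θ)^3·(θ² + θ + 1).
Factor degrees with multiplicity: 1 + 1 + 1 + 1 + 2 = 6.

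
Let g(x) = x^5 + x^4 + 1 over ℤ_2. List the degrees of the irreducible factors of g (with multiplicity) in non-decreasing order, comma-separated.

Roots in ℤ_2: g(0) = 1; g(1) = 1.
Complete factorization: g(x) = (x^2 + x + 1)·(x^3 + x + 1).
Factor degrees with multiplicity: 2 + 3 = 5.

2, 3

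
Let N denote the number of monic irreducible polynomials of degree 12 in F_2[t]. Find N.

x^(2^12) − x is the product of all monic irreducibles of degree dividing 12; Möbius inversion gives N = (1/12) Σ μ(12/d)·2^d.
Divisors of 12: 1, 2, 3, 4, 6, 12; μ(12/d) for each: 0, 1, 0, -1, -1, 1.
Σ = 2^2 − 2^4 − 2^6 + 2^12 = 4020.
N = 4020/12 = 335.

335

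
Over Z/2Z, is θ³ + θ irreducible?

No

Write m(θ) = θ³ + θ.
Check for roots in Z/2Z: m(0) = 0 → root; m(1) = 0 → root.
m(0) = 0, so (θ) divides m(θ); m is reducible.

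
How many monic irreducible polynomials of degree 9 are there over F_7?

4483696

By the necklace-counting formula, N_7(9) = (1/9) Σ_{d|9} μ(9/d)·7^d.
Divisors of 9: 1, 3, 9; μ(9/d) for each: 0, -1, 1.
Σ = − 7^3 + 7^9 = 40353264.
N = 40353264/9 = 4483696.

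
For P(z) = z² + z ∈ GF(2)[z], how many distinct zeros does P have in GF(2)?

2

Evaluate at each of the 2 elements of GF(2):
P(0) = 0 → root; P(1) = 0 → root.
Roots: {0, 1}.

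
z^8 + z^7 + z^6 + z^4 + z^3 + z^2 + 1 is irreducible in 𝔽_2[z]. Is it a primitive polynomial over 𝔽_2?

No

Write f(z) = z^8 + z^7 + z^6 + z^4 + z^3 + z^2 + 1.
|GF(2^8)^×| = 2^8 − 1 = 255. Prime factorization: 255 = 3·5·17.
f is primitive ⇔ z has order 255 in GF(2)[z]/(f), i.e. z^(255/q) ≠ 1 for each prime q | 255.
z^(85) mod f = 1
z^(51) mod f = z^6 + z^3.
z^(15) mod f = z^7 + z^6 + z^4 + z^3 + z^2 + z.
Since z^(85) = 1, the order of z divides 85 < 255; not primitive.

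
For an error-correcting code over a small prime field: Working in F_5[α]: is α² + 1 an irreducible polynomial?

No

Write h(α) = α² + 1.
Check for roots in F_5: h(0) = 1; h(1) = 2; h(2) = 0 → root; h(3) = 0 → root; h(4) = 2.
h(2) = 0, so (α − 2) divides h(α); h is reducible.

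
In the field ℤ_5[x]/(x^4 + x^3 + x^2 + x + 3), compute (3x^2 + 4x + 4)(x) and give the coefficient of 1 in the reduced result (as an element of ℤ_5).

Multiply in ℤ_5[x]: (3x^2 + 4x + 4)·(x) = 3x^3 + 4x^2 + 4x.
Reduced: 3x^3 + 4x^2 + 4x.

0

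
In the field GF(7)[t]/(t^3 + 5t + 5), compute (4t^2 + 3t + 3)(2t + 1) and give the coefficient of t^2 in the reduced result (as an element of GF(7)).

Multiply in GF(7)[t]: (4t^2 + 3t + 3)·(2t + 1) = t^3 + 3t^2 + 2t + 3.
Reduce using t^3 ≡ 2t + 2 (mod t^3 + 5t + 5).
Reduced: 3t^2 + 4t + 5.

3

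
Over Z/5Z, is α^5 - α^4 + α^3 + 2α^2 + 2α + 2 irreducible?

No

Write m(α) = α^5 - α^4 + α^3 + 2α^2 + 2α + 2.
Check for roots in Z/5Z: m(0) = 2; m(1) = 2; m(2) = 3; m(3) = 0 → root; m(4) = 4.
m(3) = 0, so (α − 3) divides m(α); m is reducible.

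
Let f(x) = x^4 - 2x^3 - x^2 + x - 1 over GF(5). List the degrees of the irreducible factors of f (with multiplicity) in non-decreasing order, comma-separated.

1, 1, 2

Roots in GF(5): f(0) = 4; f(1) = 3; f(2) = 2; f(3) = 0 → root; f(4) = 0 → root.
Linear factors from roots: (x + 2), (x + 1).
Complete factorization: f(x) = (x + 1)·(x + 2)·(x^2 + 2).
Factor degrees with multiplicity: 1 + 1 + 2 = 4.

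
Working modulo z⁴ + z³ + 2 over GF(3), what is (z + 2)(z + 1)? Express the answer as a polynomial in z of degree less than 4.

Multiply in GF(3)[z]: (z + 2)·(z + 1) = z² + 2.
Reduced: z² + 2.

z^2 + 2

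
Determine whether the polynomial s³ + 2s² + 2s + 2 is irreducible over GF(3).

Write P(s) = s³ + 2s² + 2s + 2.
Check for roots in GF(3): P(0) = 2; P(1) = 1; P(2) = 1.
No roots. A degree-3 polynomial over a field with no linear factor is irreducible.

Yes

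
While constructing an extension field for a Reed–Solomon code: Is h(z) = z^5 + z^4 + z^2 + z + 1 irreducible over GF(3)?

Yes

Check for roots in GF(3): h(0) = 1; h(1) = 2; h(2) = 1.
No roots, so no linear factors.
Monic irreducibles of degree 2 over GF(3): z^2 + 1, z^2 + z + 2, z^2 + 2z + 2.
None of them divide h (all give nonzero remainder).
No irreducible factor of degree ≤ 2 exists, so h is irreducible over GF(3).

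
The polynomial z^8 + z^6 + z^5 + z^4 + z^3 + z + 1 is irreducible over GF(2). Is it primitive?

No

Write f(z) = z^8 + z^6 + z^5 + z^4 + z^3 + z + 1.
|GF(2^8)^×| = 2^8 − 1 = 255. Prime factorization: 255 = 3·5·17.
f is primitive ⇔ z has order 255 in GF(2)[z]/(f), i.e. z^(255/q) ≠ 1 for each prime q | 255.
z^(85) mod f = 1
z^(51) mod f = z^6 + z^5 + z^4 + z^3.
z^(15) mod f = z^7 + z^5 + z^4 + z^3 + z^2.
Since z^(85) = 1, the order of z divides 85 < 255; not primitive.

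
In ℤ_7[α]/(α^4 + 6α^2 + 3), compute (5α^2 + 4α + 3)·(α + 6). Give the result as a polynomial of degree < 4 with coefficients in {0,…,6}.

5α^3 + 6α^2 + 6α + 4

Multiply in ℤ_7[α]: (5α^2 + 4α + 3)·(α + 6) = 5α^3 + 6α^2 + 6α + 4.
Reduced: 5α^3 + 6α^2 + 6α + 4.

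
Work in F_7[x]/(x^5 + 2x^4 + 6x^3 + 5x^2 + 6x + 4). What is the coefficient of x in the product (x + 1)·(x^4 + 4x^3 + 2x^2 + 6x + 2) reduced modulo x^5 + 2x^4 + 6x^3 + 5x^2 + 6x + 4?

2

Multiply in F_7[x]: (x + 1)·(x^4 + 4x^3 + 2x^2 + 6x + 2) = x^5 + 5x^4 + 6x^3 + x^2 + x + 2.
Reduce using x^5 ≡ 5x^4 + x^3 + 2x^2 + x + 3 (mod x^5 + 2x^4 + 6x^3 + 5x^2 + 6x + 4).
Reduced: 3x^4 + 3x^2 + 2x + 5.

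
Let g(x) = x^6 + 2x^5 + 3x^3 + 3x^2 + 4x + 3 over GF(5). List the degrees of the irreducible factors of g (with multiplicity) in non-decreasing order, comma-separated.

1, 2, 3

Roots in GF(5): g(0) = 3; g(1) = 1; g(2) = 0 → root; g(3) = 3; g(4) = 3.
Linear factors from roots: (x + 3).
Complete factorization: g(x) = (x + 3)·(x^2 + 4x + 1)·(x^3 + 2x + 1).
Factor degrees with multiplicity: 1 + 2 + 3 = 6.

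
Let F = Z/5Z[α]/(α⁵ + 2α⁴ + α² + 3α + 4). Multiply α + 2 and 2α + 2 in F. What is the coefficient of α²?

Multiply in Z/5Z[α]: (α + 2)·(2α + 2) = 2α² + α + 4.
Reduced: 2α² + α + 4.

2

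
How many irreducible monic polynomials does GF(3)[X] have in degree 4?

18

By the necklace-counting formula, N_3(4) = (1/4) Σ_{d|4} μ(4/d)·3^d.
Divisors of 4: 1, 2, 4; μ(4/d) for each: 0, -1, 1.
Σ = − 3^2 + 3^4 = 72.
N = 72/4 = 18.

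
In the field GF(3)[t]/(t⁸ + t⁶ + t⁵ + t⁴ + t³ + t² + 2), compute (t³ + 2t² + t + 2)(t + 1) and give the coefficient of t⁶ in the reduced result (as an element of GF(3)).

0

Multiply in GF(3)[t]: (t³ + 2t² + t + 2)·(t + 1) = t⁴ + 2.
Reduced: t⁴ + 2.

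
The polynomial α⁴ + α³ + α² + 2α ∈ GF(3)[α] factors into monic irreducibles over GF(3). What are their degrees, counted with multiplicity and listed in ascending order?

Write f(α) = α⁴ + α³ + α² + 2α.
Roots in GF(3): f(0) = 0 → root; f(1) = 2; f(2) = 2.
Linear factors from roots: (α).
Complete factorization: f(α) = (α)·(α³ + α² + α + 2).
Factor degrees with multiplicity: 1 + 3 = 4.

1, 3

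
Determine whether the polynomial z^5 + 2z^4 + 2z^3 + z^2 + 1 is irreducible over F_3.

Yes

Write h(z) = z^5 + 2z^4 + 2z^3 + z^2 + 1.
Check for roots in F_3: h(0) = 1; h(1) = 1; h(2) = 1.
No roots, so no linear factors.
Monic irreducibles of degree 2 over GF(3): z^2 + 1, z^2 + z + 2, z^2 + 2z + 2.
None of them divide h (all give nonzero remainder).
No irreducible factor of degree ≤ 2 exists, so h is irreducible over GF(3).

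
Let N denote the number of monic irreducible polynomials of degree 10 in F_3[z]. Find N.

x^(3^10) − x is the product of all monic irreducibles of degree dividing 10; Möbius inversion gives N = (1/10) Σ μ(10/d)·3^d.
Divisors of 10: 1, 2, 5, 10; μ(10/d) for each: 1, -1, -1, 1.
Σ = 3^1 − 3^2 − 3^5 + 3^10 = 58800.
N = 58800/10 = 5880.

5880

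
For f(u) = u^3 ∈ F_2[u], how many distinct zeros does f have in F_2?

Evaluate at each of the 2 elements of F_2:
f(0) = 0 → root; f(1) = 1.
Roots: {0}.

1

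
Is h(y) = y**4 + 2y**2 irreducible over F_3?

Check for roots in F_3: h(0) = 0 → root; h(1) = 0 → root; h(2) = 0 → root.
h(0) = 0, so (y) divides h(y); h is reducible.

No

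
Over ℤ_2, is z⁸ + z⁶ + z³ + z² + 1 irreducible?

Write f(z) = z⁸ + z⁶ + z³ + z² + 1.
Check for roots in ℤ_2: f(0) = 1; f(1) = 1.
No roots, so no linear factors.
Monic irreducibles of degree 2 over GF(2): z² + z + 1.
None of them divide f (all give nonzero remainder).
Monic irreducibles of degree 3 over GF(2): z³ + z + 1, z³ + z² + 1.
None of them divide f (all give nonzero remainder).
Monic irreducibles of degree 4 over GF(2): z⁴ + z + 1, z⁴ + z³ + 1, z⁴ + z³ + z² + z + 1.
None of them divide f (all give nonzero remainder).
No irreducible factor of degree ≤ 4 exists, so f is irreducible over GF(2).

Yes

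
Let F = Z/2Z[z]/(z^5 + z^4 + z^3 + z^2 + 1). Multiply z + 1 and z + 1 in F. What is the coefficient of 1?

1

Multiply in Z/2Z[z]: (z + 1)·(z + 1) = z^2 + 1.
Reduced: z^2 + 1.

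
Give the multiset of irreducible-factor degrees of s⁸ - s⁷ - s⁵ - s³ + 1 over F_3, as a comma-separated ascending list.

Write f(s) = s⁸ - s⁷ - s⁵ - s³ + 1.
Roots in F_3: f(0) = 1; f(1) = 2; f(2) = 2.
Complete factorization: f(s) = (s⁸ - s⁷ - s⁵ - s³ + 1).
Factor degrees with multiplicity: 8 = 8.

8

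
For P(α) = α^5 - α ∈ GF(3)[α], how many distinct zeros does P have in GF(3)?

Evaluate at each of the 3 elements of GF(3):
P(0) = 0 → root; P(1) = 0 → root; P(2) = 0 → root.
Roots: {0, 1, 2}.

3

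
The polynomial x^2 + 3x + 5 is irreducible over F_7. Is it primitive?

Yes

Write f(x) = x^2 + 3x + 5.
|GF(7^2)^×| = 7^2 − 1 = 48. Prime factorization: 48 = 2^4·3.
f is primitive ⇔ x has order 48 in GF(7)[x]/(f), i.e. x^(48/q) ≠ 1 for each prime q | 48.
x^(24) mod f = 6.
x^(16) mod f = 4.
None equal 1, so x has full order 48; f is primitive.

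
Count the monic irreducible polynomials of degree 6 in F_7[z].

19544

By the necklace-counting formula, N_7(6) = (1/6) Σ_{d|6} μ(6/d)·7^d.
Divisors of 6: 1, 2, 3, 6; μ(6/d) for each: 1, -1, -1, 1.
Σ = 7^1 − 7^2 − 7^3 + 7^6 = 117264.
N = 117264/6 = 19544.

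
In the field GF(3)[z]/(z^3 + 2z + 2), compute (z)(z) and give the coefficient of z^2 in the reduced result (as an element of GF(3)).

1

Multiply in GF(3)[z]: (z)·(z) = z^2.
Reduced: z^2.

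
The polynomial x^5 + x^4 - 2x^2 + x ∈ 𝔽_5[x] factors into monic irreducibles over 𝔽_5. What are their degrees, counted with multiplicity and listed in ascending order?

Write h(x) = x^5 + x^4 - 2x^2 + x.
Roots in 𝔽_5: h(0) = 0 → root; h(1) = 1; h(2) = 2; h(3) = 4; h(4) = 2.
Linear factors from roots: (x).
Complete factorization: h(x) = (x)·(x^2 - 2)·(x^2 + x + 2).
Factor degrees with multiplicity: 1 + 2 + 2 = 5.

1, 2, 2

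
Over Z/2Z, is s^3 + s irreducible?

Write m(s) = s^3 + s.
Check for roots in Z/2Z: m(0) = 0 → root; m(1) = 0 → root.
m(0) = 0, so (s) divides m(s); m is reducible.

No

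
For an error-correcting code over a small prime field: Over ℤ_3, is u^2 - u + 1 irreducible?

No

Write P(u) = u^2 - u + 1.
Check for roots in ℤ_3: P(0) = 1; P(1) = 1; P(2) = 0 → root.
P(2) = 0, so (u − 2) divides P(u); P is reducible.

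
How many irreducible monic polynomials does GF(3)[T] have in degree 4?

x^(3^4) − x is the product of all monic irreducibles of degree dividing 4; Möbius inversion gives N = (1/4) Σ μ(4/d)·3^d.
Divisors of 4: 1, 2, 4; μ(4/d) for each: 0, -1, 1.
Σ = − 3^2 + 3^4 = 72.
N = 72/4 = 18.

18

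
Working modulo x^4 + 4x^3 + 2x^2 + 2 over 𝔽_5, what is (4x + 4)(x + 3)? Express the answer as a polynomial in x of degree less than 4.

Multiply in 𝔽_5[x]: (4x + 4)·(x + 3) = 4x^2 + x + 2.
Reduced: 4x^2 + x + 2.

4x^2 + x + 2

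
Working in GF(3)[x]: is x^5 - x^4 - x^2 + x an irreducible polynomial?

No

Write f(x) = x^5 - x^4 - x^2 + x.
Check for roots in GF(3): f(0) = 0 → root; f(1) = 0 → root; f(2) = 2.
f(0) = 0, so (x) divides f(x); f is reducible.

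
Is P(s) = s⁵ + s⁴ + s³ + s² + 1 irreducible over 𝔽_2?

Check for roots in 𝔽_2: P(0) = 1; P(1) = 1.
No roots, so no linear factors.
Monic irreducibles of degree 2 over GF(2): s² + s + 1.
None of them divide P (all give nonzero remainder).
No irreducible factor of degree ≤ 2 exists, so P is irreducible over GF(2).

Yes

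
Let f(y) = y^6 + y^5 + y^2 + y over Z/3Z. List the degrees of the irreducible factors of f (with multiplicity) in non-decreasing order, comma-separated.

Roots in Z/3Z: f(0) = 0 → root; f(1) = 1; f(2) = 0 → root.
Linear factors from roots: (y), (y + 1).
Complete factorization: f(y) = (y)·(y + 1)·(y^2 + y - 1)·(y^2 - y - 1).
Factor degrees with multiplicity: 1 + 1 + 2 + 2 = 6.

1, 1, 2, 2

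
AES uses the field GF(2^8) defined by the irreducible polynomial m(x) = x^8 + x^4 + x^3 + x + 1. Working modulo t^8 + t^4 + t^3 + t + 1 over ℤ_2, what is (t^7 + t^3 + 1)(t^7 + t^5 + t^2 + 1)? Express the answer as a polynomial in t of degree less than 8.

t^6 + t^5 + t^4 + t^3 + t^2 + 1

Multiply in ℤ_2[t]: (t^7 + t^3 + 1)·(t^7 + t^5 + t^2 + 1) = t^14 + t^12 + t^10 + t^9 + t^8 + t^3 + t^2 + 1.
Reduce using t^8 ≡ t^4 + t^3 + t + 1 (mod t^8 + t^4 + t^3 + t + 1).
Reduced: t^6 + t^5 + t^4 + t^3 + t^2 + 1.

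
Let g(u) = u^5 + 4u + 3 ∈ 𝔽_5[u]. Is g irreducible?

Check for roots in 𝔽_5: g(0) = 3; g(1) = 3; g(2) = 3; g(3) = 3; g(4) = 3.
No roots, so no linear factors.
Degree-2 irreducible divisors: test the 10 monic irreducibles of degree 2 over GF(5).
None of them divide g (all give nonzero remainder).
No irreducible factor of degree ≤ 2 exists, so g is irreducible over GF(5).

Yes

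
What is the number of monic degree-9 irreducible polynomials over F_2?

56

Gauss's count: N_{2}(9) = (1/9) Σ_{d|9} μ(9/d)·2^d.
Divisors of 9: 1, 3, 9; μ(9/d) for each: 0, -1, 1.
Σ = − 2^3 + 2^9 = 504.
N = 504/9 = 56.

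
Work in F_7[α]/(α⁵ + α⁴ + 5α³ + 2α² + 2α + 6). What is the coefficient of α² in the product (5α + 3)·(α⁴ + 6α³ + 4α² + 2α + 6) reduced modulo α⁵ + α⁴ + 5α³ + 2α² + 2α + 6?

5

Multiply in F_7[α]: (5α + 3)·(α⁴ + 6α³ + 4α² + 2α + 6) = 5α⁵ + 5α⁴ + 3α³ + α² + α + 4.
Reduce using α⁵ ≡ 6α⁴ + 2α³ + 5α² + 5α + 1 (mod α⁵ + α⁴ + 5α³ + 2α² + 2α + 6).
Reduced: 6α³ + 5α² + 5α + 2.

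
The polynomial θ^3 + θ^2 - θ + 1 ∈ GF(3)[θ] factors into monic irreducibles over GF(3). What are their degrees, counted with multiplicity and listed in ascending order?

Write f(θ) = θ^3 + θ^2 - θ + 1.
Roots in GF(3): f(0) = 1; f(1) = 2; f(2) = 2.
Complete factorization: f(θ) = (θ^3 + θ^2 - θ + 1).
Factor degrees with multiplicity: 3 = 3.

3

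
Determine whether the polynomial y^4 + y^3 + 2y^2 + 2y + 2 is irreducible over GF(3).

Yes

Write g(y) = y^4 + y^3 + 2y^2 + 2y + 2.
Check for roots in GF(3): g(0) = 2; g(1) = 2; g(2) = 2.
No roots, so no linear factors.
Monic irreducibles of degree 2 over GF(3): y^2 + 1, y^2 + y + 2, y^2 + 2y + 2.
None of them divide g (all give nonzero remainder).
No irreducible factor of degree ≤ 2 exists, so g is irreducible over GF(3).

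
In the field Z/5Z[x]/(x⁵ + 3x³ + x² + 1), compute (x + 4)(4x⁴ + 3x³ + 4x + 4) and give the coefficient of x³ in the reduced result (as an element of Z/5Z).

0

Multiply in Z/5Z[x]: (x + 4)·(4x⁴ + 3x³ + 4x + 4) = 4x⁵ + 4x⁴ + 2x³ + 4x² + 1.
Reduce using x⁵ ≡ 2x³ + 4x² + 4 (mod x⁵ + 3x³ + x² + 1).
Reduced: 4x⁴ + 2.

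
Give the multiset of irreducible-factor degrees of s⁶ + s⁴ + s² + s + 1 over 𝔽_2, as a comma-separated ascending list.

6

Write g(s) = s⁶ + s⁴ + s² + s + 1.
Roots in 𝔽_2: g(0) = 1; g(1) = 1.
Complete factorization: g(s) = (s⁶ + s⁴ + s² + s + 1).
Factor degrees with multiplicity: 6 = 6.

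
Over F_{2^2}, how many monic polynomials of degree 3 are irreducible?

By the necklace-counting formula, N_4(3) = (1/3) Σ_{d|3} μ(3/d)·4^d.
Divisors of 3: 1, 3; μ(3/d) for each: -1, 1.
Σ = − 4^1 + 4^3 = 60.
N = 60/3 = 20.

20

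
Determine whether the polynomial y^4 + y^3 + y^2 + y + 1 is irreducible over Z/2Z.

Yes

Write g(y) = y^4 + y^3 + y^2 + y + 1.
Check for roots in Z/2Z: g(0) = 1; g(1) = 1.
No roots, so no linear factors.
Monic irreducibles of degree 2 over GF(2): y^2 + y + 1.
None of them divide g (all give nonzero remainder).
No irreducible factor of degree ≤ 2 exists, so g is irreducible over GF(2).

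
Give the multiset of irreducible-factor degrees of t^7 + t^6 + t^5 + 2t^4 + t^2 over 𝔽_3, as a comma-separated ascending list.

Write h(t) = t^7 + t^6 + t^5 + 2t^4 + t^2.
Roots in 𝔽_3: h(0) = 0 → root; h(1) = 0 → root; h(2) = 2.
Linear factors from roots: (t), (t + 2).
Complete factorization: h(t) = (t + 2)·(t)^2·(t^2 + 1)·(t^2 + 2t + 2).
Factor degrees with multiplicity: 1 + 1 + 1 + 2 + 2 = 7.

1, 1, 1, 2, 2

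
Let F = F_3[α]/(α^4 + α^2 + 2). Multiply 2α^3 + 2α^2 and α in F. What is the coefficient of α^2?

1

Multiply in F_3[α]: (2α^3 + 2α^2)·(α) = 2α^4 + 2α^3.
Reduce using α^4 ≡ 2α^2 + 1 (mod α^4 + α^2 + 2).
Reduced: 2α^3 + α^2 + 2.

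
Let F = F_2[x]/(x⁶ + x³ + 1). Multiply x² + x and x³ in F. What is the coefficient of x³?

Multiply in F_2[x]: (x² + x)·(x³) = x⁵ + x⁴.
Reduced: x⁵ + x⁴.

0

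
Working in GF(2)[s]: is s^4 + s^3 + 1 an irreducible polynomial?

Write h(s) = s^4 + s^3 + 1.
Check for roots in GF(2): h(0) = 1; h(1) = 1.
No roots, so no linear factors.
Monic irreducibles of degree 2 over GF(2): s^2 + s + 1.
None of them divide h (all give nonzero remainder).
No irreducible factor of degree ≤ 2 exists, so h is irreducible over GF(2).

Yes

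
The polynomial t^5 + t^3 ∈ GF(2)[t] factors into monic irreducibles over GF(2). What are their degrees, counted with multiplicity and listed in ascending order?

Write f(t) = t^5 + t^3.
Roots in GF(2): f(0) = 0 → root; f(1) = 0 → root.
Linear factors from roots: (t), (t + 1).
Complete factorization: f(t) = (t + 1)^2·(t)^3.
Factor degrees with multiplicity: 1 + 1 + 1 + 1 + 1 = 5.

1, 1, 1, 1, 1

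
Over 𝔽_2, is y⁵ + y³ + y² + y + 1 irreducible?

Yes

Write P(y) = y⁵ + y³ + y² + y + 1.
Check for roots in 𝔽_2: P(0) = 1; P(1) = 1.
No roots, so no linear factors.
Monic irreducibles of degree 2 over GF(2): y² + y + 1.
None of them divide P (all give nonzero remainder).
No irreducible factor of degree ≤ 2 exists, so P is irreducible over GF(2).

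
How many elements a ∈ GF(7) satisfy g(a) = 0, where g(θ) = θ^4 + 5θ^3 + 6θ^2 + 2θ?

4

Evaluate at each of the 7 elements of GF(7):
g(0) = 0 → root; g(1) = 0 → root; g(2) = 0 → root; g(3) = 3; g(4) = 1; g(5) = 3; g(6) = 0 → root.
Roots: {0, 1, 2, 6}.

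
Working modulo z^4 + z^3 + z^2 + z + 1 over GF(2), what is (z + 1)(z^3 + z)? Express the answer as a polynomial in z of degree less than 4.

Multiply in GF(2)[z]: (z + 1)·(z^3 + z) = z^4 + z^3 + z^2 + z.
Reduce using z^4 ≡ z^3 + z^2 + z + 1 (mod z^4 + z^3 + z^2 + z + 1).
Reduced: 1.

1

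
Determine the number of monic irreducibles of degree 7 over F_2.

The number of monic irreducibles of degree 7 over GF(2) is (1/7)·Σ_{d∣7} μ(7/d) 2^d.
Divisors of 7: 1, 7; μ(7/d) for each: -1, 1.
Σ = − 2^1 + 2^7 = 126.
N = 126/7 = 18.

18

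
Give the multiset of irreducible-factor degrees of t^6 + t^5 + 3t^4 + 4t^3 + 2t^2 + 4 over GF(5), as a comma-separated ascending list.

1, 1, 1, 1, 2

Write g(t) = t^6 + t^5 + 3t^4 + 4t^3 + 2t^2 + 4.
Roots in GF(5): g(0) = 4; g(1) = 0 → root; g(2) = 3; g(3) = 0 → root; g(4) = 0 → root.
Linear factors from roots: (t + 4), (t + 2), (t + 1).
Complete factorization: g(t) = (t + 2)·(t + 4)·(t + 1)^2·(t^2 + 3t + 3).
Factor degrees with multiplicity: 1 + 1 + 1 + 1 + 2 = 6.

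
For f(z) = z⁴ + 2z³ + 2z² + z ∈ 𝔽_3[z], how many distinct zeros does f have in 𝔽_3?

3

Evaluate at each of the 3 elements of 𝔽_3:
f(0) = 0 → root; f(1) = 0 → root; f(2) = 0 → root.
Roots: {0, 1, 2}.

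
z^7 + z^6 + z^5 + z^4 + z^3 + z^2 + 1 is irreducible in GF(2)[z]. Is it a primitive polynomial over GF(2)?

Write f(z) = z^7 + z^6 + z^5 + z^4 + z^3 + z^2 + 1.
|GF(2^7)^×| = 2^7 − 1 = 127. Prime factorization: 127 = 127.
f is primitive ⇔ z has order 127 in GF(2)[z]/(f), i.e. z^(127/q) ≠ 1 for each prime q | 127.
z^(1) mod f = z.
None equal 1, so z has full order 127; f is primitive.

Yes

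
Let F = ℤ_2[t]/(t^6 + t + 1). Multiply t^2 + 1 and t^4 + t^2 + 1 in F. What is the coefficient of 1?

Multiply in ℤ_2[t]: (t^2 + 1)·(t^4 + t^2 + 1) = t^6 + 1.
Reduce using t^6 ≡ t + 1 (mod t^6 + t + 1).
Reduced: t.

0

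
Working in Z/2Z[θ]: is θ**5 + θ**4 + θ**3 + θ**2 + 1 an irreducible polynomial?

Yes

Write m(θ) = θ**5 + θ**4 + θ**3 + θ**2 + 1.
Check for roots in Z/2Z: m(0) = 1; m(1) = 1.
No roots, so no linear factors.
Monic irreducibles of degree 2 over GF(2): θ**2 + θ + 1.
None of them divide m (all give nonzero remainder).
No irreducible factor of degree ≤ 2 exists, so m is irreducible over GF(2).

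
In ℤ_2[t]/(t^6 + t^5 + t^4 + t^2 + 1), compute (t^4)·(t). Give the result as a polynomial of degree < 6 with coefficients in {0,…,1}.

t^5

Multiply in ℤ_2[t]: (t^4)·(t) = t^5.
Reduced: t^5.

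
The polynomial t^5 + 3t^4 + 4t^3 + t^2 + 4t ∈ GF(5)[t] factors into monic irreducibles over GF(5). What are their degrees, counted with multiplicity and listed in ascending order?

Write f(t) = t^5 + 3t^4 + 4t^3 + t^2 + 4t.
Roots in GF(5): f(0) = 0 → root; f(1) = 3; f(2) = 4; f(3) = 0 → root; f(4) = 0 → root.
Linear factors from roots: (t), (t + 2), (t + 1).
Complete factorization: f(t) = (t)·(t + 1)·(t + 2)·(t^2 + 2).
Factor degrees with multiplicity: 1 + 1 + 1 + 2 = 5.

1, 1, 1, 2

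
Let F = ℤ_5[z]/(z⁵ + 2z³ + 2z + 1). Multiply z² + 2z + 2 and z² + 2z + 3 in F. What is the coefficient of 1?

1

Multiply in ℤ_5[z]: (z² + 2z + 2)·(z² + 2z + 3) = z⁴ + 4z³ + 4z² + 1.
Reduced: z⁴ + 4z³ + 4z² + 1.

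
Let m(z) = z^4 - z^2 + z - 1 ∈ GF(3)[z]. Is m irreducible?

Check for roots in GF(3): m(0) = 2; m(1) = 0 → root; m(2) = 1.
m(1) = 0, so (z − 1) divides m(z); m is reducible.

No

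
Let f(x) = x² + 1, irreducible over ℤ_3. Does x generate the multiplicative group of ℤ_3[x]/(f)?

|GF(3^2)^×| = 3^2 − 1 = 8. Prime factorization: 8 = 2^3.
f is primitive ⇔ x has order 8 in GF(3)[x]/(f), i.e. x^(8/q) ≠ 1 for each prime q | 8.
x^(4) mod f = 1
Since x^(4) = 1, the order of x divides 4 < 8; not primitive.

No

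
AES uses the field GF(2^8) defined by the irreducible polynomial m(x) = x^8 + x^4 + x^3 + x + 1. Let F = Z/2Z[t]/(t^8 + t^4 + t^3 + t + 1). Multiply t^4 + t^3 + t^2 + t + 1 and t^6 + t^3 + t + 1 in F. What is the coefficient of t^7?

0

Multiply in Z/2Z[t]: (t^4 + t^3 + t^2 + t + 1)·(t^6 + t^3 + t + 1) = t^10 + t^9 + t^8 + t^4 + t^3 + 1.
Reduce using t^8 ≡ t^4 + t^3 + t + 1 (mod t^8 + t^4 + t^3 + t + 1).
Reduced: t^6 + t^4 + t^3.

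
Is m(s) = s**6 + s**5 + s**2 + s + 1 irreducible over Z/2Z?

Yes

Check for roots in Z/2Z: m(0) = 1; m(1) = 1.
No roots, so no linear factors.
Monic irreducibles of degree 2 over GF(2): s**2 + s + 1.
None of them divide m (all give nonzero remainder).
Monic irreducibles of degree 3 over GF(2): s**3 + s + 1, s**3 + s**2 + 1.
None of them divide m (all give nonzero remainder).
No irreducible factor of degree ≤ 3 exists, so m is irreducible over GF(2).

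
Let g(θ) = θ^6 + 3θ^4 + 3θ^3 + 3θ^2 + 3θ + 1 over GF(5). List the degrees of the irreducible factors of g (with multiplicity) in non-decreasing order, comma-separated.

Roots in GF(5): g(0) = 1; g(1) = 4; g(2) = 0 → root; g(3) = 0 → root; g(4) = 2.
Linear factors from roots: (θ + 3), (θ + 2).
Complete factorization: g(θ) = (θ + 2)·(θ + 3)·(θ^4 + 2θ^2 + 3θ + 1).
Factor degrees with multiplicity: 1 + 1 + 4 = 6.

1, 1, 4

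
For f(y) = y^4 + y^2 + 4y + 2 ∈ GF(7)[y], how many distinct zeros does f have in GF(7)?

2

Evaluate at each of the 7 elements of GF(7):
f(0) = 2; f(1) = 1; f(2) = 2; f(3) = 6; f(4) = 3; f(5) = 0 → root; f(6) = 0 → root.
Roots: {5, 6}.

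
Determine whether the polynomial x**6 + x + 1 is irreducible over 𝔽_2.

Yes

Write h(x) = x**6 + x + 1.
Check for roots in 𝔽_2: h(0) = 1; h(1) = 1.
No roots, so no linear factors.
Monic irreducibles of degree 2 over GF(2): x**2 + x + 1.
None of them divide h (all give nonzero remainder).
Monic irreducibles of degree 3 over GF(2): x**3 + x + 1, x**3 + x**2 + 1.
None of them divide h (all give nonzero remainder).
No irreducible factor of degree ≤ 3 exists, so h is irreducible over GF(2).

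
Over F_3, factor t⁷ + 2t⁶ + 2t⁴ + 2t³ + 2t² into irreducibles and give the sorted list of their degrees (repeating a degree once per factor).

1, 1, 1, 1, 3

Write f(t) = t⁷ + 2t⁶ + 2t⁴ + 2t³ + 2t².
Roots in F_3: f(0) = 0 → root; f(1) = 0 → root; f(2) = 0 → root.
Linear factors from roots: (t), (t + 2), (t + 1).
Complete factorization: f(t) = (t + 1)·(t + 2)·(t)^2·(t³ + 2t² + t + 1).
Factor degrees with multiplicity: 1 + 1 + 1 + 1 + 3 = 7.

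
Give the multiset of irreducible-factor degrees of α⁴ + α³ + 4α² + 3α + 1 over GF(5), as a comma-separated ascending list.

1, 3

Write f(α) = α⁴ + α³ + 4α² + 3α + 1.
Roots in GF(5): f(0) = 1; f(1) = 0 → root; f(2) = 2; f(3) = 4; f(4) = 2.
Linear factors from roots: (α + 4).
Complete factorization: f(α) = (α + 4)·(α³ + 2α² + α + 4).
Factor degrees with multiplicity: 1 + 3 = 4.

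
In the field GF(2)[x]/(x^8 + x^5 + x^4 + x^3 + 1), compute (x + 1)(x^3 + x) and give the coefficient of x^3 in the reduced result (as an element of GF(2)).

Multiply in GF(2)[x]: (x + 1)·(x^3 + x) = x^4 + x^3 + x^2 + x.
Reduced: x^4 + x^3 + x^2 + x.

1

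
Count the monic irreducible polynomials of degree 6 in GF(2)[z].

Gauss's count: N_{2}(6) = (1/6) Σ_{d|6} μ(6/d)·2^d.
Divisors of 6: 1, 2, 3, 6; μ(6/d) for each: 1, -1, -1, 1.
Σ = 2^1 − 2^2 − 2^3 + 2^6 = 54.
N = 54/6 = 9.

9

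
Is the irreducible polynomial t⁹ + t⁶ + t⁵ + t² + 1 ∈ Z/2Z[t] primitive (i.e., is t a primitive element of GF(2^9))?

Write f(t) = t⁹ + t⁶ + t⁵ + t² + 1.
|GF(2^9)^×| = 2^9 − 1 = 511. Prime factorization: 511 = 7·73.
f is primitive ⇔ t has order 511 in GF(2)[t]/(f), i.e. t^(511/q) ≠ 1 for each prime q | 511.
t^(73) mod f = 1
t^(7) mod f = t⁷.
Since t^(73) = 1, the order of t divides 73 < 511; not primitive.

No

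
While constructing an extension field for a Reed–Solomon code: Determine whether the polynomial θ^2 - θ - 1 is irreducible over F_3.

Write g(θ) = θ^2 - θ - 1.
Check for roots in F_3: g(0) = 2; g(1) = 2; g(2) = 1.
No roots. A degree-2 polynomial over a field with no linear factor is irreducible.

Yes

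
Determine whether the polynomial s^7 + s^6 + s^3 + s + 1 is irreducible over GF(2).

Yes

Write g(s) = s^7 + s^6 + s^3 + s + 1.
Check for roots in GF(2): g(0) = 1; g(1) = 1.
No roots, so no linear factors.
Monic irreducibles of degree 2 over GF(2): s^2 + s + 1.
None of them divide g (all give nonzero remainder).
Monic irreducibles of degree 3 over GF(2): s^3 + s + 1, s^3 + s^2 + 1.
None of them divide g (all give nonzero remainder).
No irreducible factor of degree ≤ 3 exists, so g is irreducible over GF(2).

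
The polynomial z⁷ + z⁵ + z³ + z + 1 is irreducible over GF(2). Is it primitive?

Yes

Write f(z) = z⁷ + z⁵ + z³ + z + 1.
|GF(2^7)^×| = 2^7 − 1 = 127. Prime factorization: 127 = 127.
f is primitive ⇔ z has order 127 in GF(2)[z]/(f), i.e. z^(127/q) ≠ 1 for each prime q | 127.
z^(1) mod f = z.
None equal 1, so z has full order 127; f is primitive.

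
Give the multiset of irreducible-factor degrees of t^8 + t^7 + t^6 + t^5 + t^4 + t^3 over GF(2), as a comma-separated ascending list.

Write h(t) = t^8 + t^7 + t^6 + t^5 + t^4 + t^3.
Roots in GF(2): h(0) = 0 → root; h(1) = 0 → root.
Linear factors from roots: (t), (t + 1).
Complete factorization: h(t) = (t + 1)·(t)^3·(t^2 + t + 1)^2.
Factor degrees with multiplicity: 1 + 1 + 1 + 1 + 2 + 2 = 8.

1, 1, 1, 1, 2, 2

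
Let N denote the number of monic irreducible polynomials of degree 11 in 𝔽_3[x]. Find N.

16104

Gauss's count: N_{3}(11) = (1/11) Σ_{d|11} μ(11/d)·3^d.
Divisors of 11: 1, 11; μ(11/d) for each: -1, 1.
Σ = − 3^1 + 3^11 = 177144.
N = 177144/11 = 16104.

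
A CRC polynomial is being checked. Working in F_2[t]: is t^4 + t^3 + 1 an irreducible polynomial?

Write P(t) = t^4 + t^3 + 1.
Check for roots in F_2: P(0) = 1; P(1) = 1.
No roots, so no linear factors.
Monic irreducibles of degree 2 over GF(2): t^2 + t + 1.
None of them divide P (all give nonzero remainder).
No irreducible factor of degree ≤ 2 exists, so P is irreducible over GF(2).

Yes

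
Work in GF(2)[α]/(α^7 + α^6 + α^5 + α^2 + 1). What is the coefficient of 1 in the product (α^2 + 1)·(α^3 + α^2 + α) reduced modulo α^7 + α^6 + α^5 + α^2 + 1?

Multiply in GF(2)[α]: (α^2 + 1)·(α^3 + α^2 + α) = α^5 + α^4 + α^2 + α.
Reduced: α^5 + α^4 + α^2 + α.

0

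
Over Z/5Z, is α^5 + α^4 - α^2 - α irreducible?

Write f(α) = α^5 + α^4 - α^2 - α.
Check for roots in Z/5Z: f(0) = 0 → root; f(1) = 0 → root; f(2) = 2; f(3) = 2; f(4) = 0 → root.
f(0) = 0, so (α) divides f(α); f is reducible.

No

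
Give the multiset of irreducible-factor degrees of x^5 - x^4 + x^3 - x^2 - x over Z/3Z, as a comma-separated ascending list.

1, 1, 3

Write h(x) = x^5 - x^4 + x^3 - x^2 - x.
Roots in Z/3Z: h(0) = 0 → root; h(1) = 2; h(2) = 0 → root.
Linear factors from roots: (x), (x + 1).
Complete factorization: h(x) = (x)·(x + 1)·(x^3 + x^2 - 1).
Factor degrees with multiplicity: 1 + 1 + 3 = 5.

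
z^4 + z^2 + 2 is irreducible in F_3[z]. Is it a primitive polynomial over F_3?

Write f(z) = z^4 + z^2 + 2.
|GF(3^4)^×| = 3^4 − 1 = 80. Prime factorization: 80 = 2^4·5.
f is primitive ⇔ z has order 80 in GF(3)[z]/(f), i.e. z^(80/q) ≠ 1 for each prime q | 80.
z^(40) mod f = 2.
z^(16) mod f = 1
Since z^(16) = 1, the order of z divides 16 < 80; not primitive.

No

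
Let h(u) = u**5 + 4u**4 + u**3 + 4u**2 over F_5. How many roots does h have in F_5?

4

Evaluate at each of the 5 elements of F_5:
h(0) = 0 → root; h(1) = 0 → root; h(2) = 0 → root; h(3) = 0 → root; h(4) = 1.
Roots: {0, 1, 2, 3}.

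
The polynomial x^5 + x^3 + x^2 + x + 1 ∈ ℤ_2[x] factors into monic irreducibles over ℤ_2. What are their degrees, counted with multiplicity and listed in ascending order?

5

Write h(x) = x^5 + x^3 + x^2 + x + 1.
Roots in ℤ_2: h(0) = 1; h(1) = 1.
Complete factorization: h(x) = (x^5 + x^3 + x^2 + x + 1).
Factor degrees with multiplicity: 5 = 5.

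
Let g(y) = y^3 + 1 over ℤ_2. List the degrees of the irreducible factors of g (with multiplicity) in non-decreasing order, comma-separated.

1, 2

Roots in ℤ_2: g(0) = 1; g(1) = 0 → root.
Linear factors from roots: (y + 1).
Complete factorization: g(y) = (y + 1)·(y^2 + y + 1).
Factor degrees with multiplicity: 1 + 2 = 3.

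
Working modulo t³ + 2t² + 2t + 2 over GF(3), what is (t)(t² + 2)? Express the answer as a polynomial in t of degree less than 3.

Multiply in GF(3)[t]: (t)·(t² + 2) = t³ + 2t.
Reduce using t³ ≡ t² + t + 1 (mod t³ + 2t² + 2t + 2).
Reduced: t² + 1.

t^2 + 1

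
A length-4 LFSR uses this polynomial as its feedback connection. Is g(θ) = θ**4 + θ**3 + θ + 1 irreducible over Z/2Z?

No

Check for roots in Z/2Z: g(0) = 1; g(1) = 0 → root.
g(1) = 0, so (θ − 1) divides g(θ); g is reducible.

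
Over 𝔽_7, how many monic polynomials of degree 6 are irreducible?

The number of monic irreducibles of degree 6 over GF(7) is (1/6)·Σ_{d∣6} μ(6/d) 7^d.
Divisors of 6: 1, 2, 3, 6; μ(6/d) for each: 1, -1, -1, 1.
Σ = 7^1 − 7^2 − 7^3 + 7^6 = 117264.
N = 117264/6 = 19544.

19544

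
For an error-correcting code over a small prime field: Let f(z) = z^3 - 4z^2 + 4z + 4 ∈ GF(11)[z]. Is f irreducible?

Check each element of GF(11) for a root: f(0)=4, f(1)=5, f(2)=4, f(3)=7, f(4)=9, f(5)=5, f(6)=1, f(7)=3, f(8)=6, f(9)=5, f(10)=6.
No roots. A degree-3 polynomial over a field with no linear factor is irreducible.

Yes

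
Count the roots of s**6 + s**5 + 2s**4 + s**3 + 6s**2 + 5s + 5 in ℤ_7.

Write P(s) = s**6 + s**5 + 2s**4 + s**3 + 6s**2 + 5s + 5.
Evaluate at each of the 7 elements of ℤ_7:
P(0) = 5; P(1) = 0 → root; P(2) = 0 → root; P(3) = 3; P(4) = 0 → root; P(5) = 5; P(6) = 0 → root.
Roots: {1, 2, 4, 6}.

4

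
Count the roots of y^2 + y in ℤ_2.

2

Write h(y) = y^2 + y.
Evaluate at each of the 2 elements of ℤ_2:
h(0) = 0 → root; h(1) = 0 → root.
Roots: {0, 1}.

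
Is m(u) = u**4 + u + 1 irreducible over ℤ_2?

Yes

Check for roots in ℤ_2: m(0) = 1; m(1) = 1.
No roots, so no linear factors.
Monic irreducibles of degree 2 over GF(2): u**2 + u + 1.
None of them divide m (all give nonzero remainder).
No irreducible factor of degree ≤ 2 exists, so m is irreducible over GF(2).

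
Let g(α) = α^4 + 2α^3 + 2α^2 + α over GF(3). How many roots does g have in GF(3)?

3

Evaluate at each of the 3 elements of GF(3):
g(0) = 0 → root; g(1) = 0 → root; g(2) = 0 → root.
Roots: {0, 1, 2}.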